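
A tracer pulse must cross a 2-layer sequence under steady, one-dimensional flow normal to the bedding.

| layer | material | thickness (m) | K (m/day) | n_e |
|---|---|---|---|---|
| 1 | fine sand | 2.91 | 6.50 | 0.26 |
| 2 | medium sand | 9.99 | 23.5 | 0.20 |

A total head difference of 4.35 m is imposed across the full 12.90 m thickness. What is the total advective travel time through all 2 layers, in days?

0.553

With flow normal to the layers, continuity requires the same specific discharge q through every layer.
Σ(b_i/K_i) = 2.91/6.50 + 9.99/23.5 = 0.8728 d.
q = Δh / Σ(b_i/K_i) = 4.35 / 0.8728 = 4.984 m/day.
In each layer the seepage velocity is v_i = q/n_i, so the layer transit time is t_i = b_i·n_i / q:
  layer 1 (fine sand): t_1 = 2.91 × 0.26 / 4.984 = 0.1518 d
  layer 2 (medium sand): t_2 = 9.99 × 0.20 / 4.984 = 0.4009 d
Total t = Σ t_i = 0.5527 days.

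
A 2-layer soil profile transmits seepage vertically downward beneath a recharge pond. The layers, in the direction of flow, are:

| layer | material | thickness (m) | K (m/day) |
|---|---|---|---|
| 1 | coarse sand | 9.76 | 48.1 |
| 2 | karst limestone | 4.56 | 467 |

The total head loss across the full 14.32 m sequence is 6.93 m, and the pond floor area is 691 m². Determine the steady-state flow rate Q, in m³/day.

Flow is perpendicular to layering, so the layers act in series and the equivalent K is the thickness-weighted harmonic mean.
Total thickness L = 9.76 + 4.56 = 14.32 m.
Σ(b_i/K_i) = 9.76/48.1 + 4.56/467 = 0.2127 d.
K_eq = L / Σ(b_i/K_i) = 14.32 / 0.2127 = 67.33 m/day.
Q = K_eq · A · (Δh/L) = 67.33 × 691 × (6.93/14.32) = 22516 m³/day.

22500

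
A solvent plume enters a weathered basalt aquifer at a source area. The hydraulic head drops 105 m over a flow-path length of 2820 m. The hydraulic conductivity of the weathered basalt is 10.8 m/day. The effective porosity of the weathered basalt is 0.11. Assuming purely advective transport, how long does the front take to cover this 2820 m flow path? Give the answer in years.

2.11

Hydraulic gradient i = Δh / L = 105 / 2820 = 0.03723.
Darcy flux q = K · i = 10.80 × 0.03723 = 0.4021 m/day.
Seepage velocity v = q / n_e = 0.4021 / 0.11 = 3.656 m/day.
Travel time t = L / v = 2820 / 3.656 = 771.4 days = 2.112 years.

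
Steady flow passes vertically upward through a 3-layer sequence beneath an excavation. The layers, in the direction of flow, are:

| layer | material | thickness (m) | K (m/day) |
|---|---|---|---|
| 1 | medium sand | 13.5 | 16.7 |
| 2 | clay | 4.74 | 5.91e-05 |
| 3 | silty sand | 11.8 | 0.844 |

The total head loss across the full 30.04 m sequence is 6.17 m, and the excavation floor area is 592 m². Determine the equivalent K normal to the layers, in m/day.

Flow is perpendicular to layering, so the layers act in series and the equivalent K is the thickness-weighted harmonic mean.
Total thickness L = 13.5 + 4.74 + 11.8 = 30.04 m.
Σ(b_i/K_i) = 13.5/16.7 + 4.74/5.91e-05 + 11.8/0.844 = 80218 d.
K_eq = L / Σ(b_i/K_i) = 30.04 / 80218 = 0.0003745 m/day.

0.000374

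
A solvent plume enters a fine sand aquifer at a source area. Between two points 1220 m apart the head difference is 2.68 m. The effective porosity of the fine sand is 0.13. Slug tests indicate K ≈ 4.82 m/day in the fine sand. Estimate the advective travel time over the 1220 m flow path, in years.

41.0

Hydraulic gradient i = Δh / L = 2.68 / 1220 = 0.002197.
Darcy flux q = K · i = 4.820 × 0.002197 = 0.01059 m/day.
Seepage velocity v = q / n_e = 0.01059 / 0.13 = 0.08145 m/day.
Travel time t = L / v = 1220 / 0.08145 = 14979 days = 41.01 years.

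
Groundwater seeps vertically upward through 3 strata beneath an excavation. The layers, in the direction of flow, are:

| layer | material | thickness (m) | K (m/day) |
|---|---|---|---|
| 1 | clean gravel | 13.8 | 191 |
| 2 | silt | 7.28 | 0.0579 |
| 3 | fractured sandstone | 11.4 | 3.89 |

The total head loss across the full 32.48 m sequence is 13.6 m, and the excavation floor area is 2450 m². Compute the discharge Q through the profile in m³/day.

259

Flow is perpendicular to layering, so the layers act in series and the equivalent K is the thickness-weighted harmonic mean.
Total thickness L = 13.8 + 7.28 + 11.4 = 32.48 m.
Σ(b_i/K_i) = 13.8/191 + 7.28/0.0579 + 11.4/3.89 = 128.7 d.
K_eq = L / Σ(b_i/K_i) = 32.48 / 128.7 = 0.2523 m/day.
Q = K_eq · A · (Δh/L) = 0.2523 × 2450 × (13.6/32.48) = 258.8 m³/day.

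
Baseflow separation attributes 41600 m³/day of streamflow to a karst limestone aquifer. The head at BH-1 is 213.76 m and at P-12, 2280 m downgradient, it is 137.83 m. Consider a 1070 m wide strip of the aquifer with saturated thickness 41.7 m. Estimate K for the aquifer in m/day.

28.0

Cross-sectional area A = 1070 × 41.7 = 44619 m².
Hydraulic gradient i = (213.76 − 137.83) / 2280 = 75.93 / 2280 = 0.03330.
From Q = K·A·i, K = Q / (A·i) = 41600 / (44619 × 0.03330) = 28.00 m/day.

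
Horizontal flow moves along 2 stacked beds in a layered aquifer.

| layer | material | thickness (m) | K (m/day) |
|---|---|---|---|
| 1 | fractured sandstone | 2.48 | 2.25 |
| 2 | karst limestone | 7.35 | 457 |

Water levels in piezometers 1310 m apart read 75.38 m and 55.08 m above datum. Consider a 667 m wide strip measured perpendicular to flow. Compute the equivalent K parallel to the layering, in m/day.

Flow is parallel to layering, so each bed carries its own Darcy discharge and the transmissivities add.
Σ(K_i·b_i) = 2.25×2.48 + 457×7.35 = 3365 m²/day.
Total thickness b = 9.830 m, so K_eq = Σ(K_i·b_i)/b = 342.3 m/day.

342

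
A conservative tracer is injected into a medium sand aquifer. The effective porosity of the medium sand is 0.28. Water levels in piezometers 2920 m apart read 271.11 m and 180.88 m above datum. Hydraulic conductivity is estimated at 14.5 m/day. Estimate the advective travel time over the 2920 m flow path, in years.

Hydraulic gradient i = (271.11 − 180.88) / 2920 = 90.23 / 2920 = 0.03090.
Darcy flux q = K · i = 14.50 × 0.03090 = 0.4481 m/day.
Seepage velocity v = q / n_e = 0.4481 / 0.28 = 1.600 m/day.
Travel time t = L / v = 2920 / 1.600 = 1825 days = 4.996 years.

5.00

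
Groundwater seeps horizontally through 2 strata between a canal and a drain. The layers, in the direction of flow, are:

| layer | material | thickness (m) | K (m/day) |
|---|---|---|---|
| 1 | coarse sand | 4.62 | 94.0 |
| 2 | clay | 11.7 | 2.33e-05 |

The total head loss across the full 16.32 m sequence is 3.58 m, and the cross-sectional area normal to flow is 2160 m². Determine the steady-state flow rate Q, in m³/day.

Flow is perpendicular to layering, so the layers act in series and the equivalent K is the thickness-weighted harmonic mean.
Total thickness L = 4.62 + 11.7 = 16.32 m.
Σ(b_i/K_i) = 4.62/94.0 + 11.7/2.33e-05 = 5.021e+05 d.
K_eq = L / Σ(b_i/K_i) = 16.32 / 5.021e+05 = 3.250e-05 m/day.
Q = K_eq · A · (Δh/L) = 3.250e-05 × 2160 × (3.58/16.32) = 0.01540 m³/day.

0.0154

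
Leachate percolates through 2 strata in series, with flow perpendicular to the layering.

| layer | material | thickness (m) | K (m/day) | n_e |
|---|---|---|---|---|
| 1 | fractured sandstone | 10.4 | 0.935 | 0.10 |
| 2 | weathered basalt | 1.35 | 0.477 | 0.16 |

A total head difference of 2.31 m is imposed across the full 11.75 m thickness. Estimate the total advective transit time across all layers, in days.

7.59

With flow normal to the layers, continuity requires the same specific discharge q through every layer.
Σ(b_i/K_i) = 10.4/0.935 + 1.35/0.477 = 13.95 d.
q = Δh / Σ(b_i/K_i) = 2.31 / 13.95 = 0.1656 m/day.
In each layer the seepage velocity is v_i = q/n_i, so the layer transit time is t_i = b_i·n_i / q:
  layer 1 (fractured sandstone): t_1 = 10.4 × 0.10 / 0.1656 = 6.282 d
  layer 2 (weathered basalt): t_2 = 1.35 × 0.16 / 0.1656 = 1.305 d
Total t = Σ t_i = 7.587 days.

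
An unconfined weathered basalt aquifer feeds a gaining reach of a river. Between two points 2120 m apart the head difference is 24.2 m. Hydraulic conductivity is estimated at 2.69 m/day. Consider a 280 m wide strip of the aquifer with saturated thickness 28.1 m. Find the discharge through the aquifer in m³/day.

242

Cross-sectional area A = 280 × 28.1 = 7868 m².
Hydraulic gradient i = Δh / L = 24.2 / 2120 = 0.01142.
Darcy's law: Q = K · A · i = 2.690 × 7868 × 0.01142 = 241.6 m³/day.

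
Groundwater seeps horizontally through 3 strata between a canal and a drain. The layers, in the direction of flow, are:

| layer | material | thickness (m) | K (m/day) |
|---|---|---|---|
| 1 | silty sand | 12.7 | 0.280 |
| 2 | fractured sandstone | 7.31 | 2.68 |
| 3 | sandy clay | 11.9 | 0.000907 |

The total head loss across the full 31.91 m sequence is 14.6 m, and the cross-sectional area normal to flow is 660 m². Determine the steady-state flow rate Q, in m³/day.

Flow is perpendicular to layering, so the layers act in series and the equivalent K is the thickness-weighted harmonic mean.
Total thickness L = 12.7 + 7.31 + 11.9 = 31.91 m.
Σ(b_i/K_i) = 12.7/0.280 + 7.31/2.68 + 11.9/0.000907 = 13168 d.
K_eq = L / Σ(b_i/K_i) = 31.91 / 13168 = 0.002423 m/day.
Q = K_eq · A · (Δh/L) = 0.002423 × 660 × (14.6/31.91) = 0.7318 m³/day.

0.732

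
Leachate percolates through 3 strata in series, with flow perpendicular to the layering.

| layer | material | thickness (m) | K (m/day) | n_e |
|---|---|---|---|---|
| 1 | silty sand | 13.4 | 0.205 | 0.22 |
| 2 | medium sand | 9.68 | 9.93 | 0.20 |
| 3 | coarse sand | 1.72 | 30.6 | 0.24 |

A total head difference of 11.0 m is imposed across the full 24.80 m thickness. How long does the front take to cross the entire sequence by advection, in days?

32.0

With flow normal to the layers, continuity requires the same specific discharge q through every layer.
Σ(b_i/K_i) = 13.4/0.205 + 9.68/9.93 + 1.72/30.6 = 66.40 d.
q = Δh / Σ(b_i/K_i) = 11.0 / 66.40 = 0.1657 m/day.
In each layer the seepage velocity is v_i = q/n_i, so the layer transit time is t_i = b_i·n_i / q:
  layer 1 (silty sand): t_1 = 13.4 × 0.22 / 0.1657 = 17.79 d
  layer 2 (medium sand): t_2 = 9.68 × 0.20 / 0.1657 = 11.69 d
  layer 3 (coarse sand): t_3 = 1.72 × 0.24 / 0.1657 = 2.492 d
Total t = Σ t_i = 31.97 days.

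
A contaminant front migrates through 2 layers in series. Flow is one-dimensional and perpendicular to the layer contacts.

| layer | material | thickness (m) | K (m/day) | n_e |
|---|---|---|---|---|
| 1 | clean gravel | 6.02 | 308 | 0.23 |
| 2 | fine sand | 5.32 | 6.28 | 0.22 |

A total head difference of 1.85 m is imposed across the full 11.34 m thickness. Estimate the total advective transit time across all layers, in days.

1.20

With flow normal to the layers, continuity requires the same specific discharge q through every layer.
Σ(b_i/K_i) = 6.02/308 + 5.32/6.28 = 0.8667 d.
q = Δh / Σ(b_i/K_i) = 1.85 / 0.8667 = 2.135 m/day.
In each layer the seepage velocity is v_i = q/n_i, so the layer transit time is t_i = b_i·n_i / q:
  layer 1 (clean gravel): t_1 = 6.02 × 0.23 / 2.135 = 0.6487 d
  layer 2 (fine sand): t_2 = 5.32 × 0.22 / 2.135 = 0.5483 d
Total t = Σ t_i = 1.197 days.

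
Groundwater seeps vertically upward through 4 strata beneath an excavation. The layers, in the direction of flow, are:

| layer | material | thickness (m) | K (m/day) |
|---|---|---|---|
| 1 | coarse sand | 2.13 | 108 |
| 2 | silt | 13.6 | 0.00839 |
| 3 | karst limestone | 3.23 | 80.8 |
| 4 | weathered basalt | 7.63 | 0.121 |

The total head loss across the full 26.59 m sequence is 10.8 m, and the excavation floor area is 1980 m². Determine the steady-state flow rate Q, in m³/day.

Flow is perpendicular to layering, so the layers act in series and the equivalent K is the thickness-weighted harmonic mean.
Total thickness L = 2.13 + 13.6 + 3.23 + 7.63 = 26.59 m.
Σ(b_i/K_i) = 2.13/108 + 13.6/0.00839 + 3.23/80.8 + 7.63/0.121 = 1684 d.
K_eq = L / Σ(b_i/K_i) = 26.59 / 1684 = 0.01579 m/day.
Q = K_eq · A · (Δh/L) = 0.01579 × 1980 × (10.8/26.59) = 12.70 m³/day.

12.7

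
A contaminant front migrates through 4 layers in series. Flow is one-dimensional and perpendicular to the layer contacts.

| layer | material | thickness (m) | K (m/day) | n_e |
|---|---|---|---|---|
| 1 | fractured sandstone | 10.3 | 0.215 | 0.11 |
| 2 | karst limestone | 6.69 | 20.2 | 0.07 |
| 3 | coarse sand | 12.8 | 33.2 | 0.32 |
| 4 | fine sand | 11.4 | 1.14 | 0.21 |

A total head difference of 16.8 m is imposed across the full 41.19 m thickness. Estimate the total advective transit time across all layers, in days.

With flow normal to the layers, continuity requires the same specific discharge q through every layer.
Σ(b_i/K_i) = 10.3/0.215 + 6.69/20.2 + 12.8/33.2 + 11.4/1.14 = 58.62 d.
q = Δh / Σ(b_i/K_i) = 16.8 / 58.62 = 0.2866 m/day.
In each layer the seepage velocity is v_i = q/n_i, so the layer transit time is t_i = b_i·n_i / q:
  layer 1 (fractured sandstone): t_1 = 10.3 × 0.11 / 0.2866 = 3.954 d
  layer 2 (karst limestone): t_2 = 6.69 × 0.07 / 0.2866 = 1.634 d
  layer 3 (coarse sand): t_3 = 12.8 × 0.32 / 0.2866 = 14.29 d
  layer 4 (fine sand): t_4 = 11.4 × 0.21 / 0.2866 = 8.354 d
Total t = Σ t_i = 28.23 days.

28.2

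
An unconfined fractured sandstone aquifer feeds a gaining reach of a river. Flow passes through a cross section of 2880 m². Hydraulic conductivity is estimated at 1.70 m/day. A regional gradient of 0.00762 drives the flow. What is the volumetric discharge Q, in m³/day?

Hydraulic gradient i = 0.00762.
Darcy's law: Q = K · A · i = 1.700 × 2880 × 0.007620 = 37.31 m³/day.

37.3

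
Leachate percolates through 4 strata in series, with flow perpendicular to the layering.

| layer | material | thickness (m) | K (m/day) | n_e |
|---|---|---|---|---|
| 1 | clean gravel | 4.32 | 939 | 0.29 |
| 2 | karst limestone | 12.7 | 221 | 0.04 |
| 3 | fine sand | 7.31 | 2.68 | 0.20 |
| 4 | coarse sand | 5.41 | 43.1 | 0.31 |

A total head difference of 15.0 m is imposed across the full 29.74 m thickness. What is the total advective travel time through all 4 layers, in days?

With flow normal to the layers, continuity requires the same specific discharge q through every layer.
Σ(b_i/K_i) = 4.32/939 + 12.7/221 + 7.31/2.68 + 5.41/43.1 = 2.915 d.
q = Δh / Σ(b_i/K_i) = 15.0 / 2.915 = 5.145 m/day.
In each layer the seepage velocity is v_i = q/n_i, so the layer transit time is t_i = b_i·n_i / q:
  layer 1 (clean gravel): t_1 = 4.32 × 0.29 / 5.145 = 0.2435 d
  layer 2 (karst limestone): t_2 = 12.7 × 0.04 / 5.145 = 0.09873 d
  layer 3 (fine sand): t_3 = 7.31 × 0.20 / 5.145 = 0.2841 d
  layer 4 (coarse sand): t_4 = 5.41 × 0.31 / 5.145 = 0.3259 d
Total t = Σ t_i = 0.9523 days.

0.952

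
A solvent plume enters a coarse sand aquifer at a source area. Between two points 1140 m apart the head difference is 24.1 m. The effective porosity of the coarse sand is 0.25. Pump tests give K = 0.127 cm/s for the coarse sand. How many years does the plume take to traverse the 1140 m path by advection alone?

0.336

Convert K: 0.127 cm/s × 864 = 109.7 m/day.
Hydraulic gradient i = Δh / L = 24.1 / 1140 = 0.02114.
Darcy flux q = K · i = 109.7 × 0.02114 = 2.320 m/day.
Seepage velocity v = q / n_e = 2.320 / 0.25 = 9.279 m/day.
Travel time t = L / v = 1140 / 9.279 = 122.9 days = 0.3364 years.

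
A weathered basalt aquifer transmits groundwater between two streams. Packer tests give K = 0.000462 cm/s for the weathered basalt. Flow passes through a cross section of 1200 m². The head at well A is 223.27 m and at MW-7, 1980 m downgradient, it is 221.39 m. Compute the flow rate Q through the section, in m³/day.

0.455

Convert K: 0.000462 cm/s × 864 = 0.3992 m/day.
Hydraulic gradient i = (223.27 − 221.39) / 1980 = 1.88 / 1980 = 0.0009495.
Darcy's law: Q = K · A · i = 0.3992 × 1200 × 0.0009495 = 0.4548 m³/day.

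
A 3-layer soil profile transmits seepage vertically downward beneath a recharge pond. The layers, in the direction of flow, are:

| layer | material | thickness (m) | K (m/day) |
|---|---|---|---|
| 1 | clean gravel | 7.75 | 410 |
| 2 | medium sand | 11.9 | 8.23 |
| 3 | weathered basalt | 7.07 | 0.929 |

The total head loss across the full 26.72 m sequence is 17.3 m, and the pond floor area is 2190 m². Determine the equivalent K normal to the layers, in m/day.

2.94

Flow is perpendicular to layering, so the layers act in series and the equivalent K is the thickness-weighted harmonic mean.
Total thickness L = 7.75 + 11.9 + 7.07 = 26.72 m.
Σ(b_i/K_i) = 7.75/410 + 11.9/8.23 + 7.07/0.929 = 9.075 d.
K_eq = L / Σ(b_i/K_i) = 26.72 / 9.075 = 2.944 m/day.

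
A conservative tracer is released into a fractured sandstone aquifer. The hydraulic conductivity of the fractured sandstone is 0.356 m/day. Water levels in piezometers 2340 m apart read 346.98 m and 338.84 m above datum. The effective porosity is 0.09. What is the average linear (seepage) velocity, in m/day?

Hydraulic gradient i = (346.98 − 338.84) / 2340 = 8.14 / 2340 = 0.003479.
Darcy flux q = K · i = 0.3560 × 0.003479 = 0.001238 m/day.
Seepage velocity v = q / n_e = 0.001238 / 0.09 = 0.01376 m/day.

0.0138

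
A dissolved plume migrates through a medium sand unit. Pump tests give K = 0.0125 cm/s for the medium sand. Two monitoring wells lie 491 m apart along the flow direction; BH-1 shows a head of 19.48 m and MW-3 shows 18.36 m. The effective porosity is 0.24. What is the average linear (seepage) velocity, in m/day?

0.103

Convert K: 0.0125 cm/s × 864 = 10.80 m/day.
Hydraulic gradient i = (19.48 − 18.36) / 491 = 1.12 / 491 = 0.002281.
Darcy flux q = K · i = 10.80 × 0.002281 = 0.02464 m/day.
Seepage velocity v = q / n_e = 0.02464 / 0.24 = 0.1026 m/day.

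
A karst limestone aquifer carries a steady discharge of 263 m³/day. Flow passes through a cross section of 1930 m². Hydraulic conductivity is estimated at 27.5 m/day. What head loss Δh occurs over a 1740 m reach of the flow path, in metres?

8.62

From Q = K·A·i, i = Q / (K·A) = 263 / (27.50 × 1930) = 0.004955.
Head loss Δh = i · L = 0.004955 × 1740 = 8.622 m.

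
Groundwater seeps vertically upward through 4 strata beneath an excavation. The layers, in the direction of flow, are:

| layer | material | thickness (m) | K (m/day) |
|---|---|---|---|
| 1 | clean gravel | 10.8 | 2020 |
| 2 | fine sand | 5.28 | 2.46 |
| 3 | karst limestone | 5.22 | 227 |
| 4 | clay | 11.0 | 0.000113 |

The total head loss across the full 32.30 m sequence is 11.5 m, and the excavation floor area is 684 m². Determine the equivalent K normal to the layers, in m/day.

Flow is perpendicular to layering, so the layers act in series and the equivalent K is the thickness-weighted harmonic mean.
Total thickness L = 10.8 + 5.28 + 5.22 + 11.0 = 32.30 m.
Σ(b_i/K_i) = 10.8/2020 + 5.28/2.46 + 5.22/227 + 11.0/0.000113 = 97347 d.
K_eq = L / Σ(b_i/K_i) = 32.30 / 97347 = 0.0003318 m/day.

0.000332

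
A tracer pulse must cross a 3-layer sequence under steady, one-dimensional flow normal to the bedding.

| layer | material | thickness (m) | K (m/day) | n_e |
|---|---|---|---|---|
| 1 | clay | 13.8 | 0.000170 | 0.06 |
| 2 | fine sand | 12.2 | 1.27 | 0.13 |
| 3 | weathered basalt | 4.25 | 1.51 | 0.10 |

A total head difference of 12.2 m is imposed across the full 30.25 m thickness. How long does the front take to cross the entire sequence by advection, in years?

With flow normal to the layers, continuity requires the same specific discharge q through every layer.
Σ(b_i/K_i) = 13.8/0.000170 + 12.2/1.27 + 4.25/1.51 = 81189 d.
q = Δh / Σ(b_i/K_i) = 12.2 / 81189 = 0.0001503 m/day.
In each layer the seepage velocity is v_i = q/n_i, so the layer transit time is t_i = b_i·n_i / q:
  layer 1 (clay): t_1 = 13.8 × 0.06 / 0.0001503 = 5510 d
  layer 2 (fine sand): t_2 = 12.2 × 0.13 / 0.0001503 = 10555 d
  layer 3 (weathered basalt): t_3 = 4.25 × 0.10 / 0.0001503 = 2828 d
Total t = Σ t_i = 18893 days = 51.73 years.

51.7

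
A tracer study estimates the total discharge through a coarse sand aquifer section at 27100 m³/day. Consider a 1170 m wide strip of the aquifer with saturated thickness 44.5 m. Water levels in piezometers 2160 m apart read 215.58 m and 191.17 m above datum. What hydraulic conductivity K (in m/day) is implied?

46.1

Cross-sectional area A = 1170 × 44.5 = 52065 m².
Hydraulic gradient i = (215.58 − 191.17) / 2160 = 24.41 / 2160 = 0.01130.
From Q = K·A·i, K = Q / (A·i) = 27100 / (52065 × 0.01130) = 46.06 m/day.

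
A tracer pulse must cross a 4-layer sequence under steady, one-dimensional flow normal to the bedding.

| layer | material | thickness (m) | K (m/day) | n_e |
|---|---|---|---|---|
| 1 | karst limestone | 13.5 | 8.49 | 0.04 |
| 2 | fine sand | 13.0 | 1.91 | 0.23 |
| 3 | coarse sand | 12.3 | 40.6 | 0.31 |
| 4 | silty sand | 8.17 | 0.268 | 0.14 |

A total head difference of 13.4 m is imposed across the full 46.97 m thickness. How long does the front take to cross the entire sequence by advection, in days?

24.8

With flow normal to the layers, continuity requires the same specific discharge q through every layer.
Σ(b_i/K_i) = 13.5/8.49 + 13.0/1.91 + 12.3/40.6 + 8.17/0.268 = 39.18 d.
q = Δh / Σ(b_i/K_i) = 13.4 / 39.18 = 0.3420 m/day.
In each layer the seepage velocity is v_i = q/n_i, so the layer transit time is t_i = b_i·n_i / q:
  layer 1 (karst limestone): t_1 = 13.5 × 0.04 / 0.3420 = 1.579 d
  layer 2 (fine sand): t_2 = 13.0 × 0.23 / 0.3420 = 8.743 d
  layer 3 (coarse sand): t_3 = 12.3 × 0.31 / 0.3420 = 11.15 d
  layer 4 (silty sand): t_4 = 8.17 × 0.14 / 0.3420 = 3.345 d
Total t = Σ t_i = 24.82 days.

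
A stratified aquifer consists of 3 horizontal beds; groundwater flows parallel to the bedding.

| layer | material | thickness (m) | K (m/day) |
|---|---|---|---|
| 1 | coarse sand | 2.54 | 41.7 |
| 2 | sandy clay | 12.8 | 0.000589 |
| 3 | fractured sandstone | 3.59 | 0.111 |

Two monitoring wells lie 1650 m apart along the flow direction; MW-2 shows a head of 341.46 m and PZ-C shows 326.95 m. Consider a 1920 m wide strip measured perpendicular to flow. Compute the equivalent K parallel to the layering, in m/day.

5.62

Flow is parallel to layering, so each bed carries its own Darcy discharge and the transmissivities add.
Σ(K_i·b_i) = 41.7×2.54 + 0.000589×12.8 + 0.111×3.59 = 106.3 m²/day.
Total thickness b = 18.93 m, so K_eq = Σ(K_i·b_i)/b = 5.617 m/day.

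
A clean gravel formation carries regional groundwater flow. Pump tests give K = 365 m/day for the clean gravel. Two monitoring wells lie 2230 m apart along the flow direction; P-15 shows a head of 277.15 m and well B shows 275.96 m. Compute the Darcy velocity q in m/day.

Hydraulic gradient i = (277.15 − 275.96) / 2230 = 1.19 / 2230 = 0.0005336.
Specific discharge q = K · i = 365.0 × 0.0005336 = 0.1948 m/day.

0.195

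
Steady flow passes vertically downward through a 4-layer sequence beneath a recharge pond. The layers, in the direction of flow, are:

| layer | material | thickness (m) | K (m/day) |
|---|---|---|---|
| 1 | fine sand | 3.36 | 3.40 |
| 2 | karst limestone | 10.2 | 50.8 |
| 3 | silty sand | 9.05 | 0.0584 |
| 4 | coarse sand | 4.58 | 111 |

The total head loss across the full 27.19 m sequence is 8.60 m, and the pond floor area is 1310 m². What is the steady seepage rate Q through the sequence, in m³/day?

72.1

Flow is perpendicular to layering, so the layers act in series and the equivalent K is the thickness-weighted harmonic mean.
Total thickness L = 3.36 + 10.2 + 9.05 + 4.58 = 27.19 m.
Σ(b_i/K_i) = 3.36/3.40 + 10.2/50.8 + 9.05/0.0584 + 4.58/111 = 156.2 d.
K_eq = L / Σ(b_i/K_i) = 27.19 / 156.2 = 0.1741 m/day.
Q = K_eq · A · (Δh/L) = 0.1741 × 1310 × (8.60/27.19) = 72.13 m³/day.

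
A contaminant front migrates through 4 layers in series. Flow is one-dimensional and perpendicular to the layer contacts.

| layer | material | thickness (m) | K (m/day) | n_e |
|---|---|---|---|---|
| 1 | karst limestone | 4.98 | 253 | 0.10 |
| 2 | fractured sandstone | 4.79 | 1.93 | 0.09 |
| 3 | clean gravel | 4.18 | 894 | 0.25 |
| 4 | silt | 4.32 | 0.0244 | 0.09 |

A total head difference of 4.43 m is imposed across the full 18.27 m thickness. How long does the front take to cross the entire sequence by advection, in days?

With flow normal to the layers, continuity requires the same specific discharge q through every layer.
Σ(b_i/K_i) = 4.98/253 + 4.79/1.93 + 4.18/894 + 4.32/0.0244 = 179.6 d.
q = Δh / Σ(b_i/K_i) = 4.43 / 179.6 = 0.02467 m/day.
In each layer the seepage velocity is v_i = q/n_i, so the layer transit time is t_i = b_i·n_i / q:
  layer 1 (karst limestone): t_1 = 4.98 × 0.10 / 0.02467 = 20.18 d
  layer 2 (fractured sandstone): t_2 = 4.79 × 0.09 / 0.02467 = 17.47 d
  layer 3 (clean gravel): t_3 = 4.18 × 0.25 / 0.02467 = 42.36 d
  layer 4 (silt): t_4 = 4.32 × 0.09 / 0.02467 = 15.76 d
Total t = Σ t_i = 95.77 days.

95.8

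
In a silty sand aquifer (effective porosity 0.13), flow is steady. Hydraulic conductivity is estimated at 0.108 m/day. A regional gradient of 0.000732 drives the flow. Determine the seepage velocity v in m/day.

0.000608

Hydraulic gradient i = 0.000732.
Darcy flux q = K · i = 0.1080 × 0.0007320 = 7.906e-05 m/day.
Seepage velocity v = q / n_e = 7.906e-05 / 0.13 = 0.0006081 m/day.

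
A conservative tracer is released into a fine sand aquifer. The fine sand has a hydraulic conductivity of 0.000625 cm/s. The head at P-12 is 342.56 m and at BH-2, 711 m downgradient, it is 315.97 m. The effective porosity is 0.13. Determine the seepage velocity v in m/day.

Convert K: 0.000625 cm/s × 864 = 0.5400 m/day.
Hydraulic gradient i = (342.56 − 315.97) / 711 = 26.59 / 711 = 0.03740.
Darcy flux q = K · i = 0.5400 × 0.03740 = 0.02019 m/day.
Seepage velocity v = q / n_e = 0.02019 / 0.13 = 0.1553 m/day.

0.155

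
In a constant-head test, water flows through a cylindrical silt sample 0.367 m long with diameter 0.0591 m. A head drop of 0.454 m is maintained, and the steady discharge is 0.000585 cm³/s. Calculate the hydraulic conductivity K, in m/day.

0.0149

Cross-sectional area A = π·(d/2)² = π × (0.0591/2)² = 0.002743 m².
Convert discharge: 0.000585 cm³/s = 5.850e-10 m³/s.
Darcy's law rearranged: K = Q·L / (A·Δh) = 5.850e-10 × 0.367 / (0.002743 × 0.454) = 1.724e-07 m/s = 0.01489 m/day.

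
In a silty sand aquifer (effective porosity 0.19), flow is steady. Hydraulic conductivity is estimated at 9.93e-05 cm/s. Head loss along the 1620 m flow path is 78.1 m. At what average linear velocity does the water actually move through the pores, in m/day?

0.0218

Convert K: 9.93e-05 cm/s × 864 = 0.08580 m/day.
Hydraulic gradient i = Δh / L = 78.1 / 1620 = 0.04821.
Darcy flux q = K · i = 0.08580 × 0.04821 = 0.004136 m/day.
Seepage velocity v = q / n_e = 0.004136 / 0.19 = 0.02177 m/day.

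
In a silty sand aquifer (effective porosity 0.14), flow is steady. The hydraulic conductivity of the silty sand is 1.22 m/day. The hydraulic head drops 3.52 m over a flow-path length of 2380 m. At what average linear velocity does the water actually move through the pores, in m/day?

0.0129

Hydraulic gradient i = Δh / L = 3.52 / 2380 = 0.001479.
Darcy flux q = K · i = 1.220 × 0.001479 = 0.001804 m/day.
Seepage velocity v = q / n_e = 0.001804 / 0.14 = 0.01289 m/day.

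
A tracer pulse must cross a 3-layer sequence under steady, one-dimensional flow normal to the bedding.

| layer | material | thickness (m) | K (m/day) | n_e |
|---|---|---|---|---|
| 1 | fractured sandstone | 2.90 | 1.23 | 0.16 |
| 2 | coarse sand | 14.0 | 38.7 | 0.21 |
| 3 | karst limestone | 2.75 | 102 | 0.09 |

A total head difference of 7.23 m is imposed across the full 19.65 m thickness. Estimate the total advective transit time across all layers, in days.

1.39

With flow normal to the layers, continuity requires the same specific discharge q through every layer.
Σ(b_i/K_i) = 2.90/1.23 + 14.0/38.7 + 2.75/102 = 2.746 d.
q = Δh / Σ(b_i/K_i) = 7.23 / 2.746 = 2.632 m/day.
In each layer the seepage velocity is v_i = q/n_i, so the layer transit time is t_i = b_i·n_i / q:
  layer 1 (fractured sandstone): t_1 = 2.90 × 0.16 / 2.632 = 0.1763 d
  layer 2 (coarse sand): t_2 = 14.0 × 0.21 / 2.632 = 1.117 d
  layer 3 (karst limestone): t_3 = 2.75 × 0.09 / 2.632 = 0.09402 d
Total t = Σ t_i = 1.387 days.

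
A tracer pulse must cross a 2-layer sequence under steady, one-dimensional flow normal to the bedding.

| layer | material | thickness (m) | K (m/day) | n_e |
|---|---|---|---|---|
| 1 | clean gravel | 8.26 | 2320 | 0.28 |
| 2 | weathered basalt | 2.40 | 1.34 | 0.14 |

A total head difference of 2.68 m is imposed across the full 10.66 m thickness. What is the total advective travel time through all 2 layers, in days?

With flow normal to the layers, continuity requires the same specific discharge q through every layer.
Σ(b_i/K_i) = 8.26/2320 + 2.40/1.34 = 1.795 d.
q = Δh / Σ(b_i/K_i) = 2.68 / 1.795 = 1.493 m/day.
In each layer the seepage velocity is v_i = q/n_i, so the layer transit time is t_i = b_i·n_i / q:
  layer 1 (clean gravel): t_1 = 8.26 × 0.28 / 1.493 = 1.549 d
  layer 2 (weathered basalt): t_2 = 2.40 × 0.14 / 1.493 = 0.2250 d
Total t = Σ t_i = 1.774 days.

1.77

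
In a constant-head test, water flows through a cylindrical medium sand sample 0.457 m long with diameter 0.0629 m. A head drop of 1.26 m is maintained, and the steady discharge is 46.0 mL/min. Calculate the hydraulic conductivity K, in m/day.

Cross-sectional area A = π·(d/2)² = π × (0.0629/2)² = 0.003107 m².
Convert discharge: 46.0 mL/min = 7.667e-07 m³/s.
Darcy's law rearranged: K = Q·L / (A·Δh) = 7.667e-07 × 0.457 / (0.003107 × 1.26) = 8.949e-05 m/s = 7.732 m/day.

7.73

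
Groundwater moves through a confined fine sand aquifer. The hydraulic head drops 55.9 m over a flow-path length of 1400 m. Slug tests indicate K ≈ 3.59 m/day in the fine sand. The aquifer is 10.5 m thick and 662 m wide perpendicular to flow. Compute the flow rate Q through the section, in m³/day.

Cross-sectional area A = 662 × 10.5 = 6951 m².
Hydraulic gradient i = Δh / L = 55.9 / 1400 = 0.03993.
Darcy's law: Q = K · A · i = 3.590 × 6951 × 0.03993 = 996.4 m³/day.

996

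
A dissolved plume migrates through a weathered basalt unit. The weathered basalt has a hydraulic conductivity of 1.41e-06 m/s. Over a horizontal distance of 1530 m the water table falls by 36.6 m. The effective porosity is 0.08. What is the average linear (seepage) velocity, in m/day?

Convert K: 1.41e-06 m/s × 86400 = 0.1218 m/day.
Hydraulic gradient i = Δh / L = 36.6 / 1530 = 0.02392.
Darcy flux q = K · i = 0.1218 × 0.02392 = 0.002914 m/day.
Seepage velocity v = q / n_e = 0.002914 / 0.08 = 0.03643 m/day.

0.0364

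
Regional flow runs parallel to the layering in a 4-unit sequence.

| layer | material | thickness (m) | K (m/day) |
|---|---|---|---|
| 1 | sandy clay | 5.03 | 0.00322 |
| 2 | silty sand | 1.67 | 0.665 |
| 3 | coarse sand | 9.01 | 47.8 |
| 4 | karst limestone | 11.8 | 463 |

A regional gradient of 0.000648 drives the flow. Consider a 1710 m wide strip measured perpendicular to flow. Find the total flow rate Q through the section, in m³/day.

Flow is parallel to layering, so each bed carries its own Darcy discharge and the transmissivities add.
Σ(K_i·b_i) = 0.00322×5.03 + 0.665×1.67 + 47.8×9.01 + 463×11.8 = 5895 m²/day.
Hydraulic gradient i = 0.000648.
Q = Σ(K_i·b_i) · W · i = 5895 × 1710 × 0.0006480 = 6532 m³/day.

6530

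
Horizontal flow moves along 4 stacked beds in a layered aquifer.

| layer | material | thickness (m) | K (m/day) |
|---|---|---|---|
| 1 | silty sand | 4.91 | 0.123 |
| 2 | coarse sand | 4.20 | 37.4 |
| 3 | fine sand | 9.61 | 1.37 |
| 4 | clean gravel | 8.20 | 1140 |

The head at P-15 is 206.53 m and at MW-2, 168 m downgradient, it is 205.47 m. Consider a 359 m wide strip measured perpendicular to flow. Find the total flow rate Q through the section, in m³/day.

21600

Flow is parallel to layering, so each bed carries its own Darcy discharge and the transmissivities add.
Σ(K_i·b_i) = 0.123×4.91 + 37.4×4.20 + 1.37×9.61 + 1140×8.20 = 9519 m²/day.
Hydraulic gradient i = (206.53 − 205.47) / 168 = 1.06 / 168 = 0.006310.
Q = Σ(K_i·b_i) · W · i = 9519 × 359 × 0.006310 = 21561 m³/day.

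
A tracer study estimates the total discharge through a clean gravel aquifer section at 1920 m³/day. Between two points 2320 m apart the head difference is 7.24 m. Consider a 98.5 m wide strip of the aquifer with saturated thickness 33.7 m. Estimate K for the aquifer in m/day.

185

Cross-sectional area A = 98.5 × 33.7 = 3319 m².
Hydraulic gradient i = Δh / L = 7.24 / 2320 = 0.003121.
From Q = K·A·i, K = Q / (A·i) = 1920 / (3319 × 0.003121) = 185.3 m/day.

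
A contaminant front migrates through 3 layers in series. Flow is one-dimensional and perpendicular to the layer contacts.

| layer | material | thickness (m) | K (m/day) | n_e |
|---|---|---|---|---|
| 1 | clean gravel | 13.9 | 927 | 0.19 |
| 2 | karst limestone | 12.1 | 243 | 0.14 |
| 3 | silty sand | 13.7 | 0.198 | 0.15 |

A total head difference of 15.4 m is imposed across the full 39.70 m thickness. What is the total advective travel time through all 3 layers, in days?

28.7

With flow normal to the layers, continuity requires the same specific discharge q through every layer.
Σ(b_i/K_i) = 13.9/927 + 12.1/243 + 13.7/0.198 = 69.26 d.
q = Δh / Σ(b_i/K_i) = 15.4 / 69.26 = 0.2224 m/day.
In each layer the seepage velocity is v_i = q/n_i, so the layer transit time is t_i = b_i·n_i / q:
  layer 1 (clean gravel): t_1 = 13.9 × 0.19 / 0.2224 = 11.88 d
  layer 2 (karst limestone): t_2 = 12.1 × 0.14 / 0.2224 = 7.618 d
  layer 3 (silty sand): t_3 = 13.7 × 0.15 / 0.2224 = 9.242 d
Total t = Σ t_i = 28.74 days.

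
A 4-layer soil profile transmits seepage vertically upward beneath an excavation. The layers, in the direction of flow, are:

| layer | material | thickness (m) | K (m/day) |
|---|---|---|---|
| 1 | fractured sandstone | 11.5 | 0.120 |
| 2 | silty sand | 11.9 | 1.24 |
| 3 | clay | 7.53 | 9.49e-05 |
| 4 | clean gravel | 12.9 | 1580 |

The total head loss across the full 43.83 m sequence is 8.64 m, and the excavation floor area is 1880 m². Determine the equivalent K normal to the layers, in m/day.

0.000552

Flow is perpendicular to layering, so the layers act in series and the equivalent K is the thickness-weighted harmonic mean.
Total thickness L = 11.5 + 11.9 + 7.53 + 12.9 = 43.83 m.
Σ(b_i/K_i) = 11.5/0.120 + 11.9/1.24 + 7.53/9.49e-05 + 12.9/1580 = 79452 d.
K_eq = L / Σ(b_i/K_i) = 43.83 / 79452 = 0.0005517 m/day.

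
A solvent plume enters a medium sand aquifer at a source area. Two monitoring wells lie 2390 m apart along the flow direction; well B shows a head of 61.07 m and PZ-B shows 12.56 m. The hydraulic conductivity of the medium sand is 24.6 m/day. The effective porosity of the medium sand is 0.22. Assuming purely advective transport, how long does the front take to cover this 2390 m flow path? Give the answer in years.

Hydraulic gradient i = (61.07 − 12.56) / 2390 = 48.51 / 2390 = 0.02030.
Darcy flux q = K · i = 24.60 × 0.02030 = 0.4993 m/day.
Seepage velocity v = q / n_e = 0.4993 / 0.22 = 2.270 m/day.
Travel time t = L / v = 2390 / 2.270 = 1053 days = 2.883 years.

2.88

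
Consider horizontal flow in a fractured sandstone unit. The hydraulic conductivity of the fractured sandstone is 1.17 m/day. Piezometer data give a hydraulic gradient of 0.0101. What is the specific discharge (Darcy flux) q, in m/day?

Hydraulic gradient i = 0.0101.
Specific discharge q = K · i = 1.170 × 0.01010 = 0.01182 m/day.

0.0118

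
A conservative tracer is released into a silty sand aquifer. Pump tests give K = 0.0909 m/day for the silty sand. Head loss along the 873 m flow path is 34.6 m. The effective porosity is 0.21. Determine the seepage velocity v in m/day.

0.0172

Hydraulic gradient i = Δh / L = 34.6 / 873 = 0.03963.
Darcy flux q = K · i = 0.09090 × 0.03963 = 0.003603 m/day.
Seepage velocity v = q / n_e = 0.003603 / 0.21 = 0.01716 m/day.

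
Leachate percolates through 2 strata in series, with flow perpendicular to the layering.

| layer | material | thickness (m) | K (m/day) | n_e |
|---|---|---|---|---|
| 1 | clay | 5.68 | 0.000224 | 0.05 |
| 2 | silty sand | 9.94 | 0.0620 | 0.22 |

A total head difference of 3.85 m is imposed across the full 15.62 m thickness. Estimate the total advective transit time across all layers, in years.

44.8

With flow normal to the layers, continuity requires the same specific discharge q through every layer.
Σ(b_i/K_i) = 5.68/0.000224 + 9.94/0.0620 = 25517 d.
q = Δh / Σ(b_i/K_i) = 3.85 / 25517 = 0.0001509 m/day.
In each layer the seepage velocity is v_i = q/n_i, so the layer transit time is t_i = b_i·n_i / q:
  layer 1 (clay): t_1 = 5.68 × 0.05 / 0.0001509 = 1882 d
  layer 2 (silty sand): t_2 = 9.94 × 0.22 / 0.0001509 = 14494 d
Total t = Σ t_i = 16376 days = 44.84 years.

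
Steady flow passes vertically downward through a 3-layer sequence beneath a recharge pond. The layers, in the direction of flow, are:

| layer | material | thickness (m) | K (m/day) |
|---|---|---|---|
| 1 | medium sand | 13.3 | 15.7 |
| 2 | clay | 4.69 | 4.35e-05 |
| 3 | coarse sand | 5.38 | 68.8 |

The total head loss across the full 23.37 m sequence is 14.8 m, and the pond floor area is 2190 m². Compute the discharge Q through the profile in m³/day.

0.301

Flow is perpendicular to layering, so the layers act in series and the equivalent K is the thickness-weighted harmonic mean.
Total thickness L = 13.3 + 4.69 + 5.38 = 23.37 m.
Σ(b_i/K_i) = 13.3/15.7 + 4.69/4.35e-05 + 5.38/68.8 = 1.078e+05 d.
K_eq = L / Σ(b_i/K_i) = 23.37 / 1.078e+05 = 0.0002168 m/day.
Q = K_eq · A · (Δh/L) = 0.0002168 × 2190 × (14.8/23.37) = 0.3006 m³/day.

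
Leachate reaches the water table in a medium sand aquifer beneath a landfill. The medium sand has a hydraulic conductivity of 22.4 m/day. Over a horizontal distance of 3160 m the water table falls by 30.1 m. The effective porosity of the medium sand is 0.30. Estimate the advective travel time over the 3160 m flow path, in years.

Hydraulic gradient i = Δh / L = 30.1 / 3160 = 0.009525.
Darcy flux q = K · i = 22.40 × 0.009525 = 0.2134 m/day.
Seepage velocity v = q / n_e = 0.2134 / 0.30 = 0.7112 m/day.
Travel time t = L / v = 3160 / 0.7112 = 4443 days = 12.16 years.

12.2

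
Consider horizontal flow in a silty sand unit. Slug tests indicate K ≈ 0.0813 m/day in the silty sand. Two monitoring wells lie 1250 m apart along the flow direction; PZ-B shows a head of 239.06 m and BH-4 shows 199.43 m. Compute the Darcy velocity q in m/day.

Hydraulic gradient i = (239.06 − 199.43) / 1250 = 39.63 / 1250 = 0.03170.
Specific discharge q = K · i = 0.08130 × 0.03170 = 0.002578 m/day.

0.00258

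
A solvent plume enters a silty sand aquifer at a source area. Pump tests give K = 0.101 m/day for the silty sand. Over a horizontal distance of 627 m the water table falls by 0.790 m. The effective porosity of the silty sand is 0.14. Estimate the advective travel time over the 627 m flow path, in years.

1890

Hydraulic gradient i = Δh / L = 0.790 / 627 = 0.001260.
Darcy flux q = K · i = 0.1010 × 0.001260 = 0.0001273 m/day.
Seepage velocity v = q / n_e = 0.0001273 / 0.14 = 0.0009090 m/day.
Travel time t = L / v = 627 / 0.0009090 = 6.898e+05 days = 1889 years.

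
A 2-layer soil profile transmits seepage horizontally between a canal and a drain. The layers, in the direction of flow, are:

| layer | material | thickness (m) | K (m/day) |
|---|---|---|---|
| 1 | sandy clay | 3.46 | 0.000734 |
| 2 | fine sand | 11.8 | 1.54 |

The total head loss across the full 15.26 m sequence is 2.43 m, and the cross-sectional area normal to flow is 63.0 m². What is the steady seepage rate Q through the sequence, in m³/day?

Flow is perpendicular to layering, so the layers act in series and the equivalent K is the thickness-weighted harmonic mean.
Total thickness L = 3.46 + 11.8 = 15.26 m.
Σ(b_i/K_i) = 3.46/0.000734 + 11.8/1.54 = 4722 d.
K_eq = L / Σ(b_i/K_i) = 15.26 / 4722 = 0.003232 m/day.
Q = K_eq · A · (Δh/L) = 0.003232 × 63.0 × (2.43/15.26) = 0.03242 m³/day.

0.0324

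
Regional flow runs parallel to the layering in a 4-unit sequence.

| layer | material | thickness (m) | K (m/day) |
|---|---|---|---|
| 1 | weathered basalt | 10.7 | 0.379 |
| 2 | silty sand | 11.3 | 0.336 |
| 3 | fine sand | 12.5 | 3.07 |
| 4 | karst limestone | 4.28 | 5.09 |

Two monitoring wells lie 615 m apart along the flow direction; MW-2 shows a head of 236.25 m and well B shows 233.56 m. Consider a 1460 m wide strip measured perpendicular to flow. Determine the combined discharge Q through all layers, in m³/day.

Flow is parallel to layering, so each bed carries its own Darcy discharge and the transmissivities add.
Σ(K_i·b_i) = 0.379×10.7 + 0.336×11.3 + 3.07×12.5 + 5.09×4.28 = 68.01 m²/day.
Hydraulic gradient i = (236.25 − 233.56) / 615 = 2.69 / 615 = 0.004374.
Q = Σ(K_i·b_i) · W · i = 68.01 × 1460 × 0.004374 = 434.3 m³/day.

434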